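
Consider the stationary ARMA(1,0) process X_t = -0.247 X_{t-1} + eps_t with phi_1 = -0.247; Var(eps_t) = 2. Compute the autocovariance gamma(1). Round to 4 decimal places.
\gamma(1) = -0.5261

Multiply the model equation by X_{t-k} and take expectations. With theta_0 = psi_0 = 1 and psi_j the MA(infinity) weights, this gives
  gamma(k) - sum_i phi_i gamma(k-i) = c_k,
  c_k = sigma^2 * sum_{j=k..q} theta_j psi_{j-k}   (c_k = 0 for k > q),
using gamma(-m) = gamma(m).
Pure AR (q = 0): c_0 = sigma^2 = 2, c_k = 0 for k >= 1.
Equations for k = 0 and k = 1 (AR order 1):
  gamma(0) = phi_1 gamma(1) + c_0
  gamma(1) = phi_1 gamma(0) + c_1
Substituting the second into the first: gamma(0) (1 - phi_1^2) = c_0 + phi_1 c_1, so
  gamma(0) = c_0 / (1 - phi_1^2) = 2 / (1 - (-0.247)^2) = 2 / 0.938991 = 2.129946.
  gamma(1) = phi_1 gamma(0) = (-0.247)(2.129946) = -0.526097.
Therefore gamma(1) = -0.5261 (to 4 decimal places).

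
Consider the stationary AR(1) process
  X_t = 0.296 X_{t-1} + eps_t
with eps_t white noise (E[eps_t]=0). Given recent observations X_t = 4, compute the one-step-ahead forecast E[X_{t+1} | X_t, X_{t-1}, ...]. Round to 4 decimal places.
E[X_{t+1} \mid \mathcal F_t] = 1.1840

For an AR(p) model X_t = c + sum_i phi_i X_{t-i} + eps_t, the
one-step-ahead conditional mean is
  E[X_{t+1} | X_t, ...] = c + sum_i phi_i X_{t+1-i}.
Substitute known values:
  E[X_{t+1} | ...] = (0.296) * (4)
                   = 1.1840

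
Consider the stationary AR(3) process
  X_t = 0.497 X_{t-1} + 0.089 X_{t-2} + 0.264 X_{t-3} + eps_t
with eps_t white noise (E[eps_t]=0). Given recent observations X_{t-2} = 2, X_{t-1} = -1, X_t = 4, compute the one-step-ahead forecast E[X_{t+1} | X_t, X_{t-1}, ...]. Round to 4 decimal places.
E[X_{t+1} \mid \mathcal F_t] = 2.4270

For an AR(p) model X_t = c + sum_i phi_i X_{t-i} + eps_t, the
one-step-ahead conditional mean is
  E[X_{t+1} | X_t, ...] = c + sum_i phi_i X_{t+1-i}.
Substitute known values:
  E[X_{t+1} | ...] = (0.497) * (4) + (0.089) * (-1) + (0.264) * (2)
                   = 2.4270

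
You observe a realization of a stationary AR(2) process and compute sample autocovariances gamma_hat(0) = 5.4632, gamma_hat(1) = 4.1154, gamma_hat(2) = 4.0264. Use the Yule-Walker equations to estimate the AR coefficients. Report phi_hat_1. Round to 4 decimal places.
\hat\phi_{1} = 0.4580

The Yule-Walker equations for an AR(p) process read, in matrix form,
  Gamma_p phi = r_p,   with   (Gamma_p)_{ij} = gamma(|i - j|),
                       (r_p)_i = gamma(i),   i,j = 1..p.
Substitute the sample gammas (Toeplitz matrix and right-hand side of size 2):
  Gamma_p = [[5.4632, 4.1154], [4.1154, 5.4632]]
  r_p     = [4.1154, 4.0264]
Written out:
  5.4632 phi_1 + 4.1154 phi_2 = 4.1154
  4.1154 phi_1 + 5.4632 phi_2 = 4.0264
Solve by Cramer's rule:
  det = gamma(0)^2 - gamma(1)^2 = (5.4632)^2 - (4.1154)^2 = 29.84655424 - 16.93651716 = 12.91003708
  phi_hat_1 = [gamma(1) gamma(0) - gamma(1) gamma(2)] / det = [(4.1154)(5.4632) - (4.1154)(4.0264)] / 12.91003708 = 5.91300672 / 12.91003708 = 0.458
  phi_hat_2 = [gamma(0) gamma(2) - gamma(1)^2] / det = [(5.4632)(4.0264) - (4.1154)^2] / 12.91003708 = 5.06051132 / 12.91003708 = 0.392
So phi_hat = [0.4580, 0.3920].
Therefore phi_hat_1 = 0.4580.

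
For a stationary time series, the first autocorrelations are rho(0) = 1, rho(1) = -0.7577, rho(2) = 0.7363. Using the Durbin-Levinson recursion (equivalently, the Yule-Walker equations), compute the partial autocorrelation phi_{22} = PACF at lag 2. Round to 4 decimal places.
\phi_{22} = 0.3808

The PACF at lag k is phi_{kk}, the last component of the solution
to the Yule-Walker system G_k phi = r_k where
  (G_k)_{ij} = rho(|i - j|), (r_k)_i = rho(i), i,j = 1..k.
Equivalently, Durbin-Levinson gives phi_{kk} iteratively:
  phi_{11} = rho(1)
  phi_{kk} = [rho(k) - sum_{j=1..k-1} phi_{k-1,j} rho(k-j)]
            / [1 - sum_{j=1..k-1} phi_{k-1,j} rho(j)],
  phi_{k,j} = phi_{k-1,j} - phi_{kk} phi_{k-1,k-j},  j = 1..k-1.
Step k = 1:
  phi_11 = rho(1) = -0.7577.
Step k = 2:
  phi_22 = [rho(2) - phi_11 rho(1)] / [1 - phi_11 rho(1)] = [0.7363 - (-0.7577)(-0.7577)] / [1 - (-0.7577)(-0.7577)]
         = 0.16219071 / 0.42589071 = 0.3808.
Therefore phi_{22} = 0.3808.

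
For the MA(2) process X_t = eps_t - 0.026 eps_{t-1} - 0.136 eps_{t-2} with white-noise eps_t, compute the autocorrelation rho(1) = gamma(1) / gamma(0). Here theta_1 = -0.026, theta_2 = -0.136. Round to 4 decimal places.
\rho(1) = -0.0220

For an MA(q) process with theta_0 = 1, the autocovariance is
  gamma(k) = sigma^2 * sum_{i=0..q-k} theta_i * theta_{i+k},
and rho(k) = gamma(k) / gamma(0). Sigma^2 cancels.
  numerator   = (1)*(-0.026) + (-0.026)*(-0.136) = -0.022464.
  denominator = (1)^2 + (-0.026)^2 + (-0.136)^2 = 1.019172.
  rho(1) = -0.022464 / 1.019172 = -0.0220.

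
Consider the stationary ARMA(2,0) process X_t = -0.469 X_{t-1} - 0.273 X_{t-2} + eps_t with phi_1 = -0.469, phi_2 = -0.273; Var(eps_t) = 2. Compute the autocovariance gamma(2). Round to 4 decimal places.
\gamma(2) = -0.2506

Multiply the model equation by X_{t-k} and take expectations. With theta_0 = psi_0 = 1 and psi_j the MA(infinity) weights, this gives
  gamma(k) - sum_i phi_i gamma(k-i) = c_k,
  c_k = sigma^2 * sum_{j=k..q} theta_j psi_{j-k}   (c_k = 0 for k > q),
using gamma(-m) = gamma(m).
Pure AR (q = 0): c_0 = sigma^2 = 2, c_k = 0 for k >= 1.
Equations for k = 0, 1, 2 (AR order 2, c_2 = 0):
  (E0) gamma(0) = phi_1 gamma(1) + phi_2 gamma(2) + c_0
  (E1) gamma(1) = phi_1 gamma(0) + phi_2 gamma(1) + c_1
  (E2) gamma(2) = phi_1 gamma(1) + phi_2 gamma(0)
From (E1): gamma(1) = A gamma(0) + B with
  A = phi_1 / (1 - phi_2) = -0.469 / 1.273 = -0.368421,   B = c_1 / (1 - phi_2) = 0 / 1.273 = 0.
Insert (E2) into (E0): gamma(0) (1 - phi_2^2) = phi_1 (1 + phi_2) gamma(1) + c_0.
  phi_1 (1 + phi_2) = (-0.469)(0.727) = -0.340963,   1 - phi_2^2 = 0.925471.
Replace gamma(1) by A gamma(0) + B and collect gamma(0):
  gamma(0) [0.925471 - (-0.340963)(-0.368421)] = c_0 = 2
  gamma(0) * 0.799853 = 2
  gamma(0) = 2 / 0.799853 = 2.500459.
  gamma(1) = A gamma(0) = (-0.368421)(2.500459) = -0.921222.
  gamma(2) = phi_1 gamma(1) + phi_2 gamma(0) = (-0.469)(-0.921222) + (-0.273)(2.500459) = -0.250572.
Therefore gamma(2) = -0.2506 (to 4 decimal places).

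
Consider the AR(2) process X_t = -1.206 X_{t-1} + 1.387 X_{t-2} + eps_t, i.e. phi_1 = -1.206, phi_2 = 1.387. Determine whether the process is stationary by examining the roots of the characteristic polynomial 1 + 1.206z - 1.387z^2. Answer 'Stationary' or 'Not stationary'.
\text{Not stationary}

The AR(p) characteristic polynomial is P(z) = 1 + 1.206z - 1.387z^2.
Stationarity requires all roots to lie outside the unit circle, i.e. |z| > 1 for every root.
Set 1 + (1.206) z + (-1.387) z^2 = 0, i.e. a z^2 + b z + c = 0 with a = -1.387, b = 1.206, c = 1.
Discriminant D = b^2 - 4ac = (1.206)^2 - 4*(-1.387)*1 = 1.454436 - (-5.548) = 7.002436.
D >= 0, so the roots are real: z = (-b +/- sqrt(D)) / (2a) = (-1.206 +/- 2.646212) / (-2.774).
  z_1 = (-1.206 + 2.646212) / (-2.774) = -0.5192,   |z_1| = 0.5192.
  z_2 = (-1.206 - 2.646212) / (-2.774) = 1.3887,   |z_2| = 1.3887.
Moduli of all roots: 0.5192, 1.3887.
All moduli strictly greater than 1? No.
Verdict: Not stationary.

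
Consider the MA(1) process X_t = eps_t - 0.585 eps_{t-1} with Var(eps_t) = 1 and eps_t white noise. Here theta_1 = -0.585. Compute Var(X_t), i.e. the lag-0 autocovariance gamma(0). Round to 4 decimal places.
\gamma(0) = 1.3422

For an MA(q) process X_t = eps_t + sum_i theta_i eps_{t-i} with
Var(eps_t) = sigma^2, the variance is
  gamma(0) = sigma^2 * (1 + sum_i theta_i^2).
  sum_i theta_i^2 = (-0.585)^2 = 0.342225.
  gamma(0) = 1 * (1 + 0.342225) = 1 * 1.342225 = 1.342225, which rounds to 1.3422.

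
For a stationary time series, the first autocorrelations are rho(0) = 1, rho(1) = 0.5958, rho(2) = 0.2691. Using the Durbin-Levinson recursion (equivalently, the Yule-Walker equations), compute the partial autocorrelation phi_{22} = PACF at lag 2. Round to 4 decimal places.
\phi_{22} = -0.1331

The PACF at lag k is phi_{kk}, the last component of the solution
to the Yule-Walker system G_k phi = r_k where
  (G_k)_{ij} = rho(|i - j|), (r_k)_i = rho(i), i,j = 1..k.
Equivalently, Durbin-Levinson gives phi_{kk} iteratively:
  phi_{11} = rho(1)
  phi_{kk} = [rho(k) - sum_{j=1..k-1} phi_{k-1,j} rho(k-j)]
            / [1 - sum_{j=1..k-1} phi_{k-1,j} rho(j)],
  phi_{k,j} = phi_{k-1,j} - phi_{kk} phi_{k-1,k-j},  j = 1..k-1.
Step k = 1:
  phi_11 = rho(1) = 0.5958.
Step k = 2:
  phi_22 = [rho(2) - phi_11 rho(1)] / [1 - phi_11 rho(1)] = [0.2691 - (0.5958)(0.5958)] / [1 - (0.5958)(0.5958)]
         = -0.08587764 / 0.64502236 = -0.1331.
Therefore phi_{22} = -0.1331.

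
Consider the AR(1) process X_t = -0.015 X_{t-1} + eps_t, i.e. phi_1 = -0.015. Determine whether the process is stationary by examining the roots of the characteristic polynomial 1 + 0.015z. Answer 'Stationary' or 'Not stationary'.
\text{Stationary}

The AR(p) characteristic polynomial is P(z) = 1 + 0.015z.
Stationarity requires all roots to lie outside the unit circle, i.e. |z| > 1 for every root.
This is linear in z: 1 + (0.015) z = 0  =>  z = -1/(0.015) = -66.666667,  |z| = 66.666667.
Moduli of all roots: 66.6667.
All moduli strictly greater than 1? Yes.
Verdict: Stationary.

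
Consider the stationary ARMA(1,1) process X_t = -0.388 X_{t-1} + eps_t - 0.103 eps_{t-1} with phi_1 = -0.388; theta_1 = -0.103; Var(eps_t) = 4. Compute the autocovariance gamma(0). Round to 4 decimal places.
\gamma(0) = 5.1352

Multiply the model equation by X_{t-k} and take expectations. With theta_0 = psi_0 = 1 and psi_j the MA(infinity) weights, this gives
  gamma(k) - sum_i phi_i gamma(k-i) = c_k,
  c_k = sigma^2 * sum_{j=k..q} theta_j psi_{j-k}   (c_k = 0 for k > q),
using gamma(-m) = gamma(m).
psi-weights needed (psi_j = theta_j + sum_i phi_i psi_{j-i}):
  psi_1 = theta_1 + phi_1 = -0.103 + (-0.388) = -0.491
Right-hand sides:
  c_0 = sigma^2 (1 + theta_1 psi_1) = 4 * (1 + (-0.103)(-0.491)) = 4 * 1.050573 = 4.202292
  c_1 = sigma^2 theta_1 = 4 * (-0.103) = -0.412
  c_2 = 0
Equations for k = 0 and k = 1 (AR order 1):
  gamma(0) = phi_1 gamma(1) + c_0
  gamma(1) = phi_1 gamma(0) + c_1
Substituting the second into the first: gamma(0) (1 - phi_1^2) = c_0 + phi_1 c_1, so
  gamma(0) = (c_0 + phi_1 c_1) / (1 - phi_1^2) = (4.202292 + (-0.388)(-0.412)) / (1 - (-0.388)^2) = 4.362148 / 0.849456 = 5.135225.
Therefore gamma(0) = 5.1352 (to 4 decimal places).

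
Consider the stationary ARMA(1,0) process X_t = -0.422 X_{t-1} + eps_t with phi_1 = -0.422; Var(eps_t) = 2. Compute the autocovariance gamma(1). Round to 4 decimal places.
\gamma(1) = -1.0269

Multiply the model equation by X_{t-k} and take expectations. With theta_0 = psi_0 = 1 and psi_j the MA(infinity) weights, this gives
  gamma(k) - sum_i phi_i gamma(k-i) = c_k,
  c_k = sigma^2 * sum_{j=k..q} theta_j psi_{j-k}   (c_k = 0 for k > q),
using gamma(-m) = gamma(m).
Pure AR (q = 0): c_0 = sigma^2 = 2, c_k = 0 for k >= 1.
Equations for k = 0 and k = 1 (AR order 1):
  gamma(0) = phi_1 gamma(1) + c_0
  gamma(1) = phi_1 gamma(0) + c_1
Substituting the second into the first: gamma(0) (1 - phi_1^2) = c_0 + phi_1 c_1, so
  gamma(0) = c_0 / (1 - phi_1^2) = 2 / (1 - (-0.422)^2) = 2 / 0.821916 = 2.433339.
  gamma(1) = phi_1 gamma(0) = (-0.422)(2.433339) = -1.026869.
Therefore gamma(1) = -1.0269 (to 4 decimal places).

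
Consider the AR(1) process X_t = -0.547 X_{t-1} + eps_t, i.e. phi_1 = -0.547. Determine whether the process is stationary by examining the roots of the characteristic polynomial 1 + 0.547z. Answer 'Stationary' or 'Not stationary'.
\text{Stationary}

The AR(p) characteristic polynomial is P(z) = 1 + 0.547z.
Stationarity requires all roots to lie outside the unit circle, i.e. |z| > 1 for every root.
This is linear in z: 1 + (0.547) z = 0  =>  z = -1/(0.547) = -1.828154,  |z| = 1.828154.
Moduli of all roots: 1.8282.
All moduli strictly greater than 1? Yes.
Verdict: Stationary.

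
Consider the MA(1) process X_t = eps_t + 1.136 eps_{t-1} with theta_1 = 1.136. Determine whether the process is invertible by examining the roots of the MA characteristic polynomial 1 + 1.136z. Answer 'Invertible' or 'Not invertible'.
\text{Not invertible}

The MA(q) characteristic polynomial is P(z) = 1 + 1.136z.
Invertibility requires all roots to lie outside the unit circle, i.e. |z| > 1 for every root.
This is linear in z: 1 + (1.136) z = 0  =>  z = -1/(1.136) = -0.880282,  |z| = 0.880282.
Moduli of all roots: 0.8803.
All moduli strictly greater than 1? No.
Verdict: Not invertible.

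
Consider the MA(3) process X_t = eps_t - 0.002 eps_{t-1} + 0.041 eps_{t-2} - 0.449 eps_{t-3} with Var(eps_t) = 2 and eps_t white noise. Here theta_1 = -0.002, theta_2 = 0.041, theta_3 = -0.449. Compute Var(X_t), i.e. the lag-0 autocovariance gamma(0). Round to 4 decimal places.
\gamma(0) = 2.4066

For an MA(q) process X_t = eps_t + sum_i theta_i eps_{t-i} with
Var(eps_t) = sigma^2, the variance is
  gamma(0) = sigma^2 * (1 + sum_i theta_i^2).
  sum_i theta_i^2 = (-0.002)^2 + (0.041)^2 + (-0.449)^2 = 0.000004 + 0.001681 + 0.201601 = 0.203286.
  gamma(0) = 2 * (1 + 0.203286) = 2 * 1.203286 = 2.406572, which rounds to 2.4066.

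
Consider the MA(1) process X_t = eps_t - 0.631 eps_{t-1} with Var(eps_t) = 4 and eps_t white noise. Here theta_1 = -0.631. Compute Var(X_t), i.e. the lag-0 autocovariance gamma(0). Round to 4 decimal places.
\gamma(0) = 5.5926

For an MA(q) process X_t = eps_t + sum_i theta_i eps_{t-i} with
Var(eps_t) = sigma^2, the variance is
  gamma(0) = sigma^2 * (1 + sum_i theta_i^2).
  sum_i theta_i^2 = (-0.631)^2 = 0.398161.
  gamma(0) = 4 * (1 + 0.398161) = 4 * 1.398161 = 5.592644, which rounds to 5.5926.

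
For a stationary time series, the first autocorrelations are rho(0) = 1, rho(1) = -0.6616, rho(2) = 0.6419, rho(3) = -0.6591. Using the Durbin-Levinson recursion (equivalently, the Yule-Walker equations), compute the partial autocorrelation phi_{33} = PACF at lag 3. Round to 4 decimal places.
\phi_{33} = -0.3040

The PACF at lag k is phi_{kk}, the last component of the solution
to the Yule-Walker system G_k phi = r_k where
  (G_k)_{ij} = rho(|i - j|), (r_k)_i = rho(i), i,j = 1..k.
Equivalently, Durbin-Levinson gives phi_{kk} iteratively:
  phi_{11} = rho(1)
  phi_{kk} = [rho(k) - sum_{j=1..k-1} phi_{k-1,j} rho(k-j)]
            / [1 - sum_{j=1..k-1} phi_{k-1,j} rho(j)],
  phi_{k,j} = phi_{k-1,j} - phi_{kk} phi_{k-1,k-j},  j = 1..k-1.
Step k = 1:
  phi_11 = rho(1) = -0.6616.
Step k = 2:
  phi_22 = [rho(2) - phi_11 rho(1)] / [1 - phi_11 rho(1)] = [0.6419 - (-0.6616)(-0.6616)] / [1 - (-0.6616)(-0.6616)]
         = 0.20418544 / 0.56228544 = 0.363135.
  Update: phi_21 = phi_11 - phi_22 phi_11 = -0.6616 - (0.363135)(-0.6616) = -0.42135.
Step k = 3:
  phi_33 = [rho(3) - phi_21 rho(2) - phi_22 rho(1)] / [1 - phi_21 rho(1) - phi_22 rho(2)]
    numerator   = -0.6591 - (-0.42135)(0.6419) - (0.363135)(-0.6616) = -0.14838543
    denominator = 1 - (-0.42135)(-0.6616) - (0.363135)(0.6419) = 0.48813859
  phi_33 = -0.14838543 / 0.48813859 = -0.304.
Therefore phi_{33} = -0.3040.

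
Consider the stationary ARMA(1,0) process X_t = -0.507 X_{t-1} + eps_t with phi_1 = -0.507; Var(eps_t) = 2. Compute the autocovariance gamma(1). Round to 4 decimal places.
\gamma(1) = -1.3648

Multiply the model equation by X_{t-k} and take expectations. With theta_0 = psi_0 = 1 and psi_j the MA(infinity) weights, this gives
  gamma(k) - sum_i phi_i gamma(k-i) = c_k,
  c_k = sigma^2 * sum_{j=k..q} theta_j psi_{j-k}   (c_k = 0 for k > q),
using gamma(-m) = gamma(m).
Pure AR (q = 0): c_0 = sigma^2 = 2, c_k = 0 for k >= 1.
Equations for k = 0 and k = 1 (AR order 1):
  gamma(0) = phi_1 gamma(1) + c_0
  gamma(1) = phi_1 gamma(0) + c_1
Substituting the second into the first: gamma(0) (1 - phi_1^2) = c_0 + phi_1 c_1, so
  gamma(0) = c_0 / (1 - phi_1^2) = 2 / (1 - (-0.507)^2) = 2 / 0.742951 = 2.691968.
  gamma(1) = phi_1 gamma(0) = (-0.507)(2.691968) = -1.364828.
Therefore gamma(1) = -1.3648 (to 4 decimal places).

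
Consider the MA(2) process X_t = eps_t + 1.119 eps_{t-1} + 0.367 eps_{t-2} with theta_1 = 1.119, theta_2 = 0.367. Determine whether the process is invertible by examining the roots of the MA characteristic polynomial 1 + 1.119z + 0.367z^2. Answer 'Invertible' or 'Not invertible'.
\text{Invertible}

The MA(q) characteristic polynomial is P(z) = 1 + 1.119z + 0.367z^2.
Invertibility requires all roots to lie outside the unit circle, i.e. |z| > 1 for every root.
Set 1 + (1.119) z + (0.367) z^2 = 0, i.e. a z^2 + b z + c = 0 with a = 0.367, b = 1.119, c = 1.
Discriminant D = b^2 - 4ac = (1.119)^2 - 4*(0.367)*1 = 1.252161 - (1.468) = -0.215839.
D < 0, so the roots are the complex-conjugate pair z = (-b +/- i sqrt(-D)) / (2a) = -1.5245 +/- 0.6329i.
For a conjugate pair |z|^2 = z * conj(z) = (product of roots) = c/a = 1/(0.367) = 2.724796, so |z| = sqrt(2.724796) = 1.6507 for both roots.
Moduli of all roots: 1.6507, 1.6507.
All moduli strictly greater than 1? Yes.
Verdict: Invertible.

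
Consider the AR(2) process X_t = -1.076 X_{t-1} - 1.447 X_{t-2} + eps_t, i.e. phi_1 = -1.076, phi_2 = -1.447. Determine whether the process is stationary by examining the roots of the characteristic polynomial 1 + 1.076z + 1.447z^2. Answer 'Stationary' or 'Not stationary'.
\text{Not stationary}

The AR(p) characteristic polynomial is P(z) = 1 + 1.076z + 1.447z^2.
Stationarity requires all roots to lie outside the unit circle, i.e. |z| > 1 for every root.
Set 1 + (1.076) z + (1.447) z^2 = 0, i.e. a z^2 + b z + c = 0 with a = 1.447, b = 1.076, c = 1.
Discriminant D = b^2 - 4ac = (1.076)^2 - 4*(1.447)*1 = 1.157776 - (5.788) = -4.630224.
D < 0, so the roots are the complex-conjugate pair z = (-b +/- i sqrt(-D)) / (2a) = -0.3718 +/- 0.7435i.
For a conjugate pair |z|^2 = z * conj(z) = (product of roots) = c/a = 1/(1.447) = 0.691085, so |z| = sqrt(0.691085) = 0.8313 for both roots.
Moduli of all roots: 0.8313, 0.8313.
All moduli strictly greater than 1? No.
Verdict: Not stationary.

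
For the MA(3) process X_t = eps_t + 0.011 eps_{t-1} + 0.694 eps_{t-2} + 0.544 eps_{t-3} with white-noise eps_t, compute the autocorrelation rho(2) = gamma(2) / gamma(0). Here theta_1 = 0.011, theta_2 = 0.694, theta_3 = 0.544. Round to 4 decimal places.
\rho(2) = 0.3938

For an MA(q) process with theta_0 = 1, the autocovariance is
  gamma(k) = sigma^2 * sum_{i=0..q-k} theta_i * theta_{i+k},
and rho(k) = gamma(k) / gamma(0). Sigma^2 cancels.
  numerator   = (1)*(0.694) + (0.011)*(0.544) = 0.699984.
  denominator = (1)^2 + (0.011)^2 + (0.694)^2 + (0.544)^2 = 1.777693.
  rho(2) = 0.699984 / 1.777693 = 0.3938.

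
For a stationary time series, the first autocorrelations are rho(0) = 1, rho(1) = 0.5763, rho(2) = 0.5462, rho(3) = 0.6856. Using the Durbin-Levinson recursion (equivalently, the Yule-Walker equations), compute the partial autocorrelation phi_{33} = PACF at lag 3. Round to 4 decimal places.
\phi_{33} = 0.4789

The PACF at lag k is phi_{kk}, the last component of the solution
to the Yule-Walker system G_k phi = r_k where
  (G_k)_{ij} = rho(|i - j|), (r_k)_i = rho(i), i,j = 1..k.
Equivalently, Durbin-Levinson gives phi_{kk} iteratively:
  phi_{11} = rho(1)
  phi_{kk} = [rho(k) - sum_{j=1..k-1} phi_{k-1,j} rho(k-j)]
            / [1 - sum_{j=1..k-1} phi_{k-1,j} rho(j)],
  phi_{k,j} = phi_{k-1,j} - phi_{kk} phi_{k-1,k-j},  j = 1..k-1.
Step k = 1:
  phi_11 = rho(1) = 0.5763.
Step k = 2:
  phi_22 = [rho(2) - phi_11 rho(1)] / [1 - phi_11 rho(1)] = [0.5462 - (0.5763)(0.5763)] / [1 - (0.5763)(0.5763)]
         = 0.21407831 / 0.66787831 = 0.320535.
  Update: phi_21 = phi_11 - phi_22 phi_11 = 0.5763 - (0.320535)(0.5763) = 0.391576.
Step k = 3:
  phi_33 = [rho(3) - phi_21 rho(2) - phi_22 rho(1)] / [1 - phi_21 rho(1) - phi_22 rho(2)]
    numerator   = 0.6856 - (0.391576)(0.5462) - (0.320535)(0.5763) = 0.28699707
    denominator = 1 - (0.391576)(0.5763) - (0.320535)(0.5462) = 0.59925874
  phi_33 = 0.28699707 / 0.59925874 = 0.4789.
Therefore phi_{33} = 0.4789.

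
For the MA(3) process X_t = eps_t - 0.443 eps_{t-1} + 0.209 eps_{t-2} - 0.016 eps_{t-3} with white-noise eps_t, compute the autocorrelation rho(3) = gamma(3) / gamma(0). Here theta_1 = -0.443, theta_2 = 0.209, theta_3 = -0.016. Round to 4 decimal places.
\rho(3) = -0.0129

For an MA(q) process with theta_0 = 1, the autocovariance is
  gamma(k) = sigma^2 * sum_{i=0..q-k} theta_i * theta_{i+k},
and rho(k) = gamma(k) / gamma(0). Sigma^2 cancels.
  numerator   = (1)*(-0.016) = -0.016.
  denominator = (1)^2 + (-0.443)^2 + (0.209)^2 + (-0.016)^2 = 1.240186.
  rho(3) = -0.016 / 1.240186 = -0.0129.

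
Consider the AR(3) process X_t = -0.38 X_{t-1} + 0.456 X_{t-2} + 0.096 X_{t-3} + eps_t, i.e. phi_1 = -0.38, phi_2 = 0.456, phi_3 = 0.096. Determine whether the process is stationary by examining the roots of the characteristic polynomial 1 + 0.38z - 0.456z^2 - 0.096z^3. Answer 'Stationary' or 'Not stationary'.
\text{Stationary}

The AR(p) characteristic polynomial is P(z) = 1 + 0.38z - 0.456z^2 - 0.096z^3.
Stationarity requires all roots to lie outside the unit circle, i.e. |z| > 1 for every root.
Degree 3: look for a simple real root z0 first, then factor out (1 - z/z0) and solve the remaining quadratic.
Testing z0 = -1.25: P(-1.25) = 1 + (0.38)(-1.25) + (-0.456)(-1.25)^2 + (-0.096)(-1.25)^3
  = 1 + (-0.475) + (-0.7125) + (0.1875) = 0.  So z_0 = -1.25 is a root, |z_0| = 1.25.
Divide out the factor (1 + 0.8 z) = (1 - z/z0) (since 1/z0 = -0.8):
  P(z) = (1 + 0.8 z)(1 + (-0.42) z + (-0.12) z^2)
  [check: z-coef -0.42 - (-0.8) = 0.38; z^2-coef -0.12 - (-0.8)(-0.42) = -0.456; z^3-coef -(-0.8)(-0.12) = -0.096.]
Remaining roots from the quadratic factor 1 + (-0.42) z + (-0.12) z^2:
  Set 1 + (-0.42) z + (-0.12) z^2 = 0, i.e. a z^2 + b z + c = 0 with a = -0.12, b = -0.42, c = 1.
  Discriminant D = b^2 - 4ac = (-0.42)^2 - 4*(-0.12)*1 = 0.1764 - (-0.48) = 0.6564.
  D >= 0, so the roots are real: z = (-b +/- sqrt(D)) / (2a) = (0.42 +/- 0.810185) / (-0.24).
    z_1 = (0.42 + 0.810185) / (-0.24) = -5.1258,   |z_1| = 5.1258.
    z_2 = (0.42 - 0.810185) / (-0.24) = 1.6258,   |z_2| = 1.6258.
Moduli of all roots: 1.2500, 5.1258, 1.6258.
All moduli strictly greater than 1? Yes.
Verdict: Stationary.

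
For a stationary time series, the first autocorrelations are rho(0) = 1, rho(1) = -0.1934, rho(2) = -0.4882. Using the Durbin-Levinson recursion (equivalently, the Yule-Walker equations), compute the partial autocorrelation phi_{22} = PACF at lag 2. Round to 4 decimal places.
\phi_{22} = -0.5460

The PACF at lag k is phi_{kk}, the last component of the solution
to the Yule-Walker system G_k phi = r_k where
  (G_k)_{ij} = rho(|i - j|), (r_k)_i = rho(i), i,j = 1..k.
Equivalently, Durbin-Levinson gives phi_{kk} iteratively:
  phi_{11} = rho(1)
  phi_{kk} = [rho(k) - sum_{j=1..k-1} phi_{k-1,j} rho(k-j)]
            / [1 - sum_{j=1..k-1} phi_{k-1,j} rho(j)],
  phi_{k,j} = phi_{k-1,j} - phi_{kk} phi_{k-1,k-j},  j = 1..k-1.
Step k = 1:
  phi_11 = rho(1) = -0.1934.
Step k = 2:
  phi_22 = [rho(2) - phi_11 rho(1)] / [1 - phi_11 rho(1)] = [-0.4882 - (-0.1934)(-0.1934)] / [1 - (-0.1934)(-0.1934)]
         = -0.52560356 / 0.96259644 = -0.546.
Therefore phi_{22} = -0.5460.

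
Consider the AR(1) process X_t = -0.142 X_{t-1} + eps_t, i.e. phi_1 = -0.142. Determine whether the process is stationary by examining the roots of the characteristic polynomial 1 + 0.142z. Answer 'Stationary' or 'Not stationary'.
\text{Stationary}

The AR(p) characteristic polynomial is P(z) = 1 + 0.142z.
Stationarity requires all roots to lie outside the unit circle, i.e. |z| > 1 for every root.
This is linear in z: 1 + (0.142) z = 0  =>  z = -1/(0.142) = -7.042254,  |z| = 7.042254.
Moduli of all roots: 7.0423.
All moduli strictly greater than 1? Yes.
Verdict: Stationary.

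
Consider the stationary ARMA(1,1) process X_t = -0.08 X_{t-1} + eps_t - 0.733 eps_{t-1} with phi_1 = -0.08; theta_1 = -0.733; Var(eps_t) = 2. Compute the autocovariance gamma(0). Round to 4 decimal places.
\gamma(0) = 3.3305

Multiply the model equation by X_{t-k} and take expectations. With theta_0 = psi_0 = 1 and psi_j the MA(infinity) weights, this gives
  gamma(k) - sum_i phi_i gamma(k-i) = c_k,
  c_k = sigma^2 * sum_{j=k..q} theta_j psi_{j-k}   (c_k = 0 for k > q),
using gamma(-m) = gamma(m).
psi-weights needed (psi_j = theta_j + sum_i phi_i psi_{j-i}):
  psi_1 = theta_1 + phi_1 = -0.733 + (-0.08) = -0.813
Right-hand sides:
  c_0 = sigma^2 (1 + theta_1 psi_1) = 2 * (1 + (-0.733)(-0.813)) = 2 * 1.595929 = 3.191858
  c_1 = sigma^2 theta_1 = 2 * (-0.733) = -1.466
  c_2 = 0
Equations for k = 0 and k = 1 (AR order 1):
  gamma(0) = phi_1 gamma(1) + c_0
  gamma(1) = phi_1 gamma(0) + c_1
Substituting the second into the first: gamma(0) (1 - phi_1^2) = c_0 + phi_1 c_1, so
  gamma(0) = (c_0 + phi_1 c_1) / (1 - phi_1^2) = (3.191858 + (-0.08)(-1.466)) / (1 - (-0.08)^2) = 3.309138 / 0.9936 = 3.330453.
Therefore gamma(0) = 3.3305 (to 4 decimal places).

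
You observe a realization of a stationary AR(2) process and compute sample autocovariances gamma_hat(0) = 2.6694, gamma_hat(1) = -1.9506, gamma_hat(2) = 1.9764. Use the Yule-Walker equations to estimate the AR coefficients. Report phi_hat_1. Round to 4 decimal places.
\hat\phi_{1} = -0.4071

The Yule-Walker equations for an AR(p) process read, in matrix form,
  Gamma_p phi = r_p,   with   (Gamma_p)_{ij} = gamma(|i - j|),
                       (r_p)_i = gamma(i),   i,j = 1..p.
Substitute the sample gammas (Toeplitz matrix and right-hand side of size 2):
  Gamma_p = [[2.6694, -1.9506], [-1.9506, 2.6694]]
  r_p     = [-1.9506, 1.9764]
Written out:
  2.6694 phi_1 - 1.9506 phi_2 = -1.9506
  -1.9506 phi_1 + 2.6694 phi_2 = 1.9764
Solve by Cramer's rule:
  det = gamma(0)^2 - gamma(1)^2 = (2.6694)^2 - (-1.9506)^2 = 7.12569636 - 3.80484036 = 3.320856
  phi_hat_1 = [gamma(1) gamma(0) - gamma(1) gamma(2)] / det = [(-1.9506)(2.6694) - (-1.9506)(1.9764)] / 3.320856 = -1.3517658 / 3.320856 = -0.4071
  phi_hat_2 = [gamma(0) gamma(2) - gamma(1)^2] / det = [(2.6694)(1.9764) - (-1.9506)^2] / 3.320856 = 1.4709618 / 3.320856 = 0.4429
So phi_hat = [-0.4071, 0.4429].
Therefore phi_hat_1 = -0.4071.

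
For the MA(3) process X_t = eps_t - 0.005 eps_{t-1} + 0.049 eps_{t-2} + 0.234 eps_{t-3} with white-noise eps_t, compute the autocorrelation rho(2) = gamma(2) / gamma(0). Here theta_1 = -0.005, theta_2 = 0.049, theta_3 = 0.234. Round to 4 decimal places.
\rho(2) = 0.0452

For an MA(q) process with theta_0 = 1, the autocovariance is
  gamma(k) = sigma^2 * sum_{i=0..q-k} theta_i * theta_{i+k},
and rho(k) = gamma(k) / gamma(0). Sigma^2 cancels.
  numerator   = (1)*(0.049) + (-0.005)*(0.234) = 0.04783.
  denominator = (1)^2 + (-0.005)^2 + (0.049)^2 + (0.234)^2 = 1.057182.
  rho(2) = 0.04783 / 1.057182 = 0.0452.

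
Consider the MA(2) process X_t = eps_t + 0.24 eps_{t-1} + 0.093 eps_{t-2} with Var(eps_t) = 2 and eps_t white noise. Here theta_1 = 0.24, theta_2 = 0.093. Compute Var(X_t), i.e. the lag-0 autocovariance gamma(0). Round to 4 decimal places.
\gamma(0) = 2.1325

For an MA(q) process X_t = eps_t + sum_i theta_i eps_{t-i} with
Var(eps_t) = sigma^2, the variance is
  gamma(0) = sigma^2 * (1 + sum_i theta_i^2).
  sum_i theta_i^2 = (0.24)^2 + (0.093)^2 = 0.0576 + 0.008649 = 0.066249.
  gamma(0) = 2 * (1 + 0.066249) = 2 * 1.066249 = 2.132498, which rounds to 2.1325.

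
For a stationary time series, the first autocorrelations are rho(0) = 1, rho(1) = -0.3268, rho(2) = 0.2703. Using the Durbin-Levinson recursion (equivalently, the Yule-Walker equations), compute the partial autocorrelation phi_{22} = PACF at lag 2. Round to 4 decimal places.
\phi_{22} = 0.1831

The PACF at lag k is phi_{kk}, the last component of the solution
to the Yule-Walker system G_k phi = r_k where
  (G_k)_{ij} = rho(|i - j|), (r_k)_i = rho(i), i,j = 1..k.
Equivalently, Durbin-Levinson gives phi_{kk} iteratively:
  phi_{11} = rho(1)
  phi_{kk} = [rho(k) - sum_{j=1..k-1} phi_{k-1,j} rho(k-j)]
            / [1 - sum_{j=1..k-1} phi_{k-1,j} rho(j)],
  phi_{k,j} = phi_{k-1,j} - phi_{kk} phi_{k-1,k-j},  j = 1..k-1.
Step k = 1:
  phi_11 = rho(1) = -0.3268.
Step k = 2:
  phi_22 = [rho(2) - phi_11 rho(1)] / [1 - phi_11 rho(1)] = [0.2703 - (-0.3268)(-0.3268)] / [1 - (-0.3268)(-0.3268)]
         = 0.16350176 / 0.89320176 = 0.1831.
Therefore phi_{22} = 0.1831.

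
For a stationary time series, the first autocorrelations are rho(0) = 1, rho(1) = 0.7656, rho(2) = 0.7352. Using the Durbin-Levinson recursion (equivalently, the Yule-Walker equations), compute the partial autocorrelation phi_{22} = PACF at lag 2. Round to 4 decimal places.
\phi_{22} = 0.3602

The PACF at lag k is phi_{kk}, the last component of the solution
to the Yule-Walker system G_k phi = r_k where
  (G_k)_{ij} = rho(|i - j|), (r_k)_i = rho(i), i,j = 1..k.
Equivalently, Durbin-Levinson gives phi_{kk} iteratively:
  phi_{11} = rho(1)
  phi_{kk} = [rho(k) - sum_{j=1..k-1} phi_{k-1,j} rho(k-j)]
            / [1 - sum_{j=1..k-1} phi_{k-1,j} rho(j)],
  phi_{k,j} = phi_{k-1,j} - phi_{kk} phi_{k-1,k-j},  j = 1..k-1.
Step k = 1:
  phi_11 = rho(1) = 0.7656.
Step k = 2:
  phi_22 = [rho(2) - phi_11 rho(1)] / [1 - phi_11 rho(1)] = [0.7352 - (0.7656)(0.7656)] / [1 - (0.7656)(0.7656)]
         = 0.14905664 / 0.41385664 = 0.3602.
Therefore phi_{22} = 0.3602.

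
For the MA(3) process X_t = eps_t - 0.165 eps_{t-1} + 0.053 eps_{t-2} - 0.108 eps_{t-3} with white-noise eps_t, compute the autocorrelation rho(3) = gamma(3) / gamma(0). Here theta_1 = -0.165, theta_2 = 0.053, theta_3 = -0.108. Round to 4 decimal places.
\rho(3) = -0.1037

For an MA(q) process with theta_0 = 1, the autocovariance is
  gamma(k) = sigma^2 * sum_{i=0..q-k} theta_i * theta_{i+k},
and rho(k) = gamma(k) / gamma(0). Sigma^2 cancels.
  numerator   = (1)*(-0.108) = -0.108.
  denominator = (1)^2 + (-0.165)^2 + (0.053)^2 + (-0.108)^2 = 1.041698.
  rho(3) = -0.108 / 1.041698 = -0.1037.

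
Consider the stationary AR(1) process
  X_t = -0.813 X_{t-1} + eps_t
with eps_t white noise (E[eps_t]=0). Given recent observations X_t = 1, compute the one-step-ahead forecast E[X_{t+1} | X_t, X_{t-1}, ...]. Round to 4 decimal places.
E[X_{t+1} \mid \mathcal F_t] = -0.8130

For an AR(p) model X_t = c + sum_i phi_i X_{t-i} + eps_t, the
one-step-ahead conditional mean is
  E[X_{t+1} | X_t, ...] = c + sum_i phi_i X_{t+1-i}.
Substitute known values:
  E[X_{t+1} | ...] = (-0.813) * (1)
                   = -0.8130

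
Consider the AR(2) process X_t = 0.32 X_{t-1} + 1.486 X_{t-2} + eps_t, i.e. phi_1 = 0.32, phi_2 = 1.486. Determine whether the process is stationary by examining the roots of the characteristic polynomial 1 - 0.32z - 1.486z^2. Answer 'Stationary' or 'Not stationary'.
\text{Not stationary}

The AR(p) characteristic polynomial is P(z) = 1 - 0.32z - 1.486z^2.
Stationarity requires all roots to lie outside the unit circle, i.e. |z| > 1 for every root.
Set 1 + (-0.32) z + (-1.486) z^2 = 0, i.e. a z^2 + b z + c = 0 with a = -1.486, b = -0.32, c = 1.
Discriminant D = b^2 - 4ac = (-0.32)^2 - 4*(-1.486)*1 = 0.1024 - (-5.944) = 6.0464.
D >= 0, so the roots are real: z = (-b +/- sqrt(D)) / (2a) = (0.32 +/- 2.458943) / (-2.972).
  z_1 = (0.32 + 2.458943) / (-2.972) = -0.935,   |z_1| = 0.935.
  z_2 = (0.32 - 2.458943) / (-2.972) = 0.7197,   |z_2| = 0.7197.
Moduli of all roots: 0.9350, 0.7197.
All moduli strictly greater than 1? No.
Verdict: Not stationary.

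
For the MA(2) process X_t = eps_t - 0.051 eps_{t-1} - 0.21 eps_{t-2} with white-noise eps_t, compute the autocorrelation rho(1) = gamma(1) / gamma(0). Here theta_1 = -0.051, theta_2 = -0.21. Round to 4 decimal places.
\rho(1) = -0.0385

For an MA(q) process with theta_0 = 1, the autocovariance is
  gamma(k) = sigma^2 * sum_{i=0..q-k} theta_i * theta_{i+k},
and rho(k) = gamma(k) / gamma(0). Sigma^2 cancels.
  numerator   = (1)*(-0.051) + (-0.051)*(-0.21) = -0.04029.
  denominator = (1)^2 + (-0.051)^2 + (-0.21)^2 = 1.046701.
  rho(1) = -0.04029 / 1.046701 = -0.0385.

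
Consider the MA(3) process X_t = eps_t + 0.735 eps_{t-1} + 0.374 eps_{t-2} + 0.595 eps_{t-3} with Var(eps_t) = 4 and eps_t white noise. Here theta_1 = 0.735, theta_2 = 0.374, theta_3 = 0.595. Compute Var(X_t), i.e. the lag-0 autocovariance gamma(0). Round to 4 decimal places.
\gamma(0) = 8.1365

For an MA(q) process X_t = eps_t + sum_i theta_i eps_{t-i} with
Var(eps_t) = sigma^2, the variance is
  gamma(0) = sigma^2 * (1 + sum_i theta_i^2).
  sum_i theta_i^2 = (0.735)^2 + (0.374)^2 + (0.595)^2 = 0.540225 + 0.139876 + 0.354025 = 1.034126.
  gamma(0) = 4 * (1 + 1.034126) = 4 * 2.034126 = 8.136504, which rounds to 8.1365.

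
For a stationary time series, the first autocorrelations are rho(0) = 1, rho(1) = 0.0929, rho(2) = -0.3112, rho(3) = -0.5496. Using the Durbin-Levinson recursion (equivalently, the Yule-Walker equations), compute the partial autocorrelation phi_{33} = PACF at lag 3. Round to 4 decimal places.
\phi_{33} = -0.5420

The PACF at lag k is phi_{kk}, the last component of the solution
to the Yule-Walker system G_k phi = r_k where
  (G_k)_{ij} = rho(|i - j|), (r_k)_i = rho(i), i,j = 1..k.
Equivalently, Durbin-Levinson gives phi_{kk} iteratively:
  phi_{11} = rho(1)
  phi_{kk} = [rho(k) - sum_{j=1..k-1} phi_{k-1,j} rho(k-j)]
            / [1 - sum_{j=1..k-1} phi_{k-1,j} rho(j)],
  phi_{k,j} = phi_{k-1,j} - phi_{kk} phi_{k-1,k-j},  j = 1..k-1.
Step k = 1:
  phi_11 = rho(1) = 0.0929.
Step k = 2:
  phi_22 = [rho(2) - phi_11 rho(1)] / [1 - phi_11 rho(1)] = [-0.3112 - (0.0929)(0.0929)] / [1 - (0.0929)(0.0929)]
         = -0.31983041 / 0.99136959 = -0.322615.
  Update: phi_21 = phi_11 - phi_22 phi_11 = 0.0929 - (-0.322615)(0.0929) = 0.122871.
Step k = 3:
  phi_33 = [rho(3) - phi_21 rho(2) - phi_22 rho(1)] / [1 - phi_21 rho(1) - phi_22 rho(2)]
    numerator   = -0.5496 - (0.122871)(-0.3112) - (-0.322615)(0.0929) = -0.48139167
    denominator = 1 - (0.122871)(0.0929) - (-0.322615)(-0.3112) = 0.8881876
  phi_33 = -0.48139167 / 0.8881876 = -0.542.
Therefore phi_{33} = -0.5420.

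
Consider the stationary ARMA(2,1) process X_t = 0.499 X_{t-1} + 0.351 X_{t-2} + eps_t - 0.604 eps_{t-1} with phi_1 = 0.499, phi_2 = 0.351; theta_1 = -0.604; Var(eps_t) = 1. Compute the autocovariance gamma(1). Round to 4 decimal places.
\gamma(1) = 0.0046

Multiply the model equation by X_{t-k} and take expectations. With theta_0 = psi_0 = 1 and psi_j the MA(infinity) weights, this gives
  gamma(k) - sum_i phi_i gamma(k-i) = c_k,
  c_k = sigma^2 * sum_{j=k..q} theta_j psi_{j-k}   (c_k = 0 for k > q),
using gamma(-m) = gamma(m).
psi-weights needed (psi_j = theta_j + sum_i phi_i psi_{j-i}):
  psi_1 = theta_1 + phi_1 = -0.604 + (0.499) = -0.105
Right-hand sides:
  c_0 = sigma^2 (1 + theta_1 psi_1) = 1 * (1 + (-0.604)(-0.105)) = 1 * 1.06342 = 1.06342
  c_1 = sigma^2 theta_1 = 1 * (-0.604) = -0.604
  c_2 = 0
Equations for k = 0, 1, 2 (AR order 2, c_2 = 0):
  (E0) gamma(0) = phi_1 gamma(1) + phi_2 gamma(2) + c_0
  (E1) gamma(1) = phi_1 gamma(0) + phi_2 gamma(1) + c_1
  (E2) gamma(2) = phi_1 gamma(1) + phi_2 gamma(0)
From (E1): gamma(1) = A gamma(0) + B with
  A = phi_1 / (1 - phi_2) = 0.499 / 0.649 = 0.768875,   B = c_1 / (1 - phi_2) = -0.604 / 0.649 = -0.930663.
Insert (E2) into (E0): gamma(0) (1 - phi_2^2) = phi_1 (1 + phi_2) gamma(1) + c_0.
  phi_1 (1 + phi_2) = (0.499)(1.351) = 0.674149,   1 - phi_2^2 = 0.876799.
Replace gamma(1) by A gamma(0) + B and collect gamma(0):
  gamma(0) [0.876799 - (0.674149)(0.768875)] = (0.674149)(-0.930663) + 1.06342
  gamma(0) * 0.358463 = 0.436015
  gamma(0) = 0.436015 / 0.358463 = 1.216347.
  gamma(1) = A gamma(0) + B = (0.768875)(1.216347) + (-0.930663) = 0.004556.
Therefore gamma(1) = 0.0046 (to 4 decimal places).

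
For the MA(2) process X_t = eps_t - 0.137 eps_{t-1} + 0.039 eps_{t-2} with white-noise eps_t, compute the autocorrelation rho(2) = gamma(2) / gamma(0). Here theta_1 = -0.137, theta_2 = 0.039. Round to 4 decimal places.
\rho(2) = 0.0382

For an MA(q) process with theta_0 = 1, the autocovariance is
  gamma(k) = sigma^2 * sum_{i=0..q-k} theta_i * theta_{i+k},
and rho(k) = gamma(k) / gamma(0). Sigma^2 cancels.
  numerator   = (1)*(0.039) = 0.039.
  denominator = (1)^2 + (-0.137)^2 + (0.039)^2 = 1.02029.
  rho(2) = 0.039 / 1.02029 = 0.0382.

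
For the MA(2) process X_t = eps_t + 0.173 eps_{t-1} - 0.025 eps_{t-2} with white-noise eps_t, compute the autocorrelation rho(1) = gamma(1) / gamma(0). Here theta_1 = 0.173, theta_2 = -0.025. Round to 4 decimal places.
\rho(1) = 0.1637

For an MA(q) process with theta_0 = 1, the autocovariance is
  gamma(k) = sigma^2 * sum_{i=0..q-k} theta_i * theta_{i+k},
and rho(k) = gamma(k) / gamma(0). Sigma^2 cancels.
  numerator   = (1)*(0.173) + (0.173)*(-0.025) = 0.168675.
  denominator = (1)^2 + (0.173)^2 + (-0.025)^2 = 1.030554.
  rho(1) = 0.168675 / 1.030554 = 0.1637.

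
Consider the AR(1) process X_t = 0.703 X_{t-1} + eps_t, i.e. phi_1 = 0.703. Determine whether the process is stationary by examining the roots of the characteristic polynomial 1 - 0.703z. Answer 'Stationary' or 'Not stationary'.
\text{Stationary}

The AR(p) characteristic polynomial is P(z) = 1 - 0.703z.
Stationarity requires all roots to lie outside the unit circle, i.e. |z| > 1 for every root.
This is linear in z: 1 + (-0.703) z = 0  =>  z = -1/(-0.703) = 1.422475,  |z| = 1.422475.
Moduli of all roots: 1.4225.
All moduli strictly greater than 1? Yes.
Verdict: Stationary.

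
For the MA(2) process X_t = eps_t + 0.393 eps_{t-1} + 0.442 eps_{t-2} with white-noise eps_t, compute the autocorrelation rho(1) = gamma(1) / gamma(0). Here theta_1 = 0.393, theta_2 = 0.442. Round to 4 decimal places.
\rho(1) = 0.4198

For an MA(q) process with theta_0 = 1, the autocovariance is
  gamma(k) = sigma^2 * sum_{i=0..q-k} theta_i * theta_{i+k},
and rho(k) = gamma(k) / gamma(0). Sigma^2 cancels.
  numerator   = (1)*(0.393) + (0.393)*(0.442) = 0.566706.
  denominator = (1)^2 + (0.393)^2 + (0.442)^2 = 1.349813.
  rho(1) = 0.566706 / 1.349813 = 0.4198.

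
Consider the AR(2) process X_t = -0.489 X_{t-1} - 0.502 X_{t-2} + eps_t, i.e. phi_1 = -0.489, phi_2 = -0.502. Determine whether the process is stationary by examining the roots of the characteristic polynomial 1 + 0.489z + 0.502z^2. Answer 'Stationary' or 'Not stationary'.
\text{Stationary}

The AR(p) characteristic polynomial is P(z) = 1 + 0.489z + 0.502z^2.
Stationarity requires all roots to lie outside the unit circle, i.e. |z| > 1 for every root.
Set 1 + (0.489) z + (0.502) z^2 = 0, i.e. a z^2 + b z + c = 0 with a = 0.502, b = 0.489, c = 1.
Discriminant D = b^2 - 4ac = (0.489)^2 - 4*(0.502)*1 = 0.239121 - (2.008) = -1.768879.
D < 0, so the roots are the complex-conjugate pair z = (-b +/- i sqrt(-D)) / (2a) = -0.4871 +/- 1.3247i.
For a conjugate pair |z|^2 = z * conj(z) = (product of roots) = c/a = 1/(0.502) = 1.992032, so |z| = sqrt(1.992032) = 1.4114 for both roots.
Moduli of all roots: 1.4114, 1.4114.
All moduli strictly greater than 1? Yes.
Verdict: Stationary.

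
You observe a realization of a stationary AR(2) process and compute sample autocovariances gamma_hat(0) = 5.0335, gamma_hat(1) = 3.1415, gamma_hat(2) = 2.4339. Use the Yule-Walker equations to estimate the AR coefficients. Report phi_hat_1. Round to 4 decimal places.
\hat\phi_{1} = 0.5280

The Yule-Walker equations for an AR(p) process read, in matrix form,
  Gamma_p phi = r_p,   with   (Gamma_p)_{ij} = gamma(|i - j|),
                       (r_p)_i = gamma(i),   i,j = 1..p.
Substitute the sample gammas (Toeplitz matrix and right-hand side of size 2):
  Gamma_p = [[5.0335, 3.1415], [3.1415, 5.0335]]
  r_p     = [3.1415, 2.4339]
Written out:
  5.0335 phi_1 + 3.1415 phi_2 = 3.1415
  3.1415 phi_1 + 5.0335 phi_2 = 2.4339
Solve by Cramer's rule:
  det = gamma(0)^2 - gamma(1)^2 = (5.0335)^2 - (3.1415)^2 = 25.33612225 - 9.86902225 = 15.4671
  phi_hat_1 = [gamma(1) gamma(0) - gamma(1) gamma(2)] / det = [(3.1415)(5.0335) - (3.1415)(2.4339)] / 15.4671 = 8.1666434 / 15.4671 = 0.528
  phi_hat_2 = [gamma(0) gamma(2) - gamma(1)^2] / det = [(5.0335)(2.4339) - (3.1415)^2] / 15.4671 = 2.3820134 / 15.4671 = 0.154
So phi_hat = [0.5280, 0.1540].
Therefore phi_hat_1 = 0.5280.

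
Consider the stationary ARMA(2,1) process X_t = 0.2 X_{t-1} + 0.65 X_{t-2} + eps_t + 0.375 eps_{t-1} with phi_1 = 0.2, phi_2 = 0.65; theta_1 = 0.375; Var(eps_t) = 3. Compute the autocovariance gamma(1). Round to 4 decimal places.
\gamma(1) = 10.1309

Multiply the model equation by X_{t-k} and take expectations. With theta_0 = psi_0 = 1 and psi_j the MA(infinity) weights, this gives
  gamma(k) - sum_i phi_i gamma(k-i) = c_k,
  c_k = sigma^2 * sum_{j=k..q} theta_j psi_{j-k}   (c_k = 0 for k > q),
using gamma(-m) = gamma(m).
psi-weights needed (psi_j = theta_j + sum_i phi_i psi_{j-i}):
  psi_1 = theta_1 + phi_1 = 0.375 + (0.2) = 0.575
Right-hand sides:
  c_0 = sigma^2 (1 + theta_1 psi_1) = 3 * (1 + (0.375)(0.575)) = 3 * 1.215625 = 3.646875
  c_1 = sigma^2 theta_1 = 3 * (0.375) = 1.125
  c_2 = 0
Equations for k = 0, 1, 2 (AR order 2, c_2 = 0):
  (E0) gamma(0) = phi_1 gamma(1) + phi_2 gamma(2) + c_0
  (E1) gamma(1) = phi_1 gamma(0) + phi_2 gamma(1) + c_1
  (E2) gamma(2) = phi_1 gamma(1) + phi_2 gamma(0)
From (E1): gamma(1) = A gamma(0) + B with
  A = phi_1 / (1 - phi_2) = 0.2 / 0.35 = 0.571429,   B = c_1 / (1 - phi_2) = 1.125 / 0.35 = 3.214286.
Insert (E2) into (E0): gamma(0) (1 - phi_2^2) = phi_1 (1 + phi_2) gamma(1) + c_0.
  phi_1 (1 + phi_2) = (0.2)(1.65) = 0.33,   1 - phi_2^2 = 0.5775.
Replace gamma(1) by A gamma(0) + B and collect gamma(0):
  gamma(0) [0.5775 - (0.33)(0.571429)] = (0.33)(3.214286) + 3.646875
  gamma(0) * 0.388929 = 4.707589
  gamma(0) = 4.707589 / 0.388929 = 12.103994.
  gamma(1) = A gamma(0) + B = (0.571429)(12.103994) + (3.214286) = 10.130854.
Therefore gamma(1) = 10.1309 (to 4 decimal places).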